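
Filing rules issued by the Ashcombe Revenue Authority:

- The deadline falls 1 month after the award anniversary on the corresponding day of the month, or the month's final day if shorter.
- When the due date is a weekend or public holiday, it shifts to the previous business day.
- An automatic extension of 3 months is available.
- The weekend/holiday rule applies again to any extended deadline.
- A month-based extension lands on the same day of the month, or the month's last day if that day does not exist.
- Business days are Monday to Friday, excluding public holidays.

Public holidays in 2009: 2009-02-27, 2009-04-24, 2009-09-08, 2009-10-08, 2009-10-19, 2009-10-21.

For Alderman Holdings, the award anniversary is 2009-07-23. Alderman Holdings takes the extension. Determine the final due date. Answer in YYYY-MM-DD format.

2009-11-20

1 month from 2009-07-23 is 2009-08-23.
2009-08-23 is a Sunday, so it moves to the preceding business day, 2009-08-21 (Friday).
The 3 months extension carries 2009-08-21 to 2009-11-21.
2009-11-21 is a Saturday, so it moves to the preceding business day, 2009-11-20 (Friday).
Final deadline: 2009-11-20.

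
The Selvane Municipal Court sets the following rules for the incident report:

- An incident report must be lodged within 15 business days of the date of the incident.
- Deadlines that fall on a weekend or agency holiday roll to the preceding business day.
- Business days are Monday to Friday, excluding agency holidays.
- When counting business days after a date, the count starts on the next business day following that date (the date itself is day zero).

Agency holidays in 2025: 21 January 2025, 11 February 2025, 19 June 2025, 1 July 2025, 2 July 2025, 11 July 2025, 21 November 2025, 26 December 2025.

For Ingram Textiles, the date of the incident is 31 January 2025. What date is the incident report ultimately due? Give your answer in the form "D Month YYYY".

24 February 2025

15 business days after 31 January 2025, excluding weekends and holidays, is 24 February 2025.
24 February 2025 falls on a Monday, which is a business day, so no adjustment is needed.
Deadline: 24 February 2025.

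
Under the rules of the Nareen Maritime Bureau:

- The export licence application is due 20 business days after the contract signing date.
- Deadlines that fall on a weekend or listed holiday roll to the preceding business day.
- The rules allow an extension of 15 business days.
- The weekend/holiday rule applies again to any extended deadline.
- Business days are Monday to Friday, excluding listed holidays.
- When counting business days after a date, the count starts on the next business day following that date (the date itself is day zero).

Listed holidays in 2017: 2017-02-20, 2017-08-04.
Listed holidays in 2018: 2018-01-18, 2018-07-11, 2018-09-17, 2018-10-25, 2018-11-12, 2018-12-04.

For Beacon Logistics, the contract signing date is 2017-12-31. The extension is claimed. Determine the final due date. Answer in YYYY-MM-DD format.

20 business days after 2017-12-31, excluding weekends and holidays, is 2018-01-29.
2018-01-29 (Monday) is already a business day.
Counting 15 further business days from 2018-01-29 reaches 2018-02-19.
Since 2018-02-19 is a Monday and not a holiday, the date is unchanged.
So the filing is due 2018-02-19.

2018-02-19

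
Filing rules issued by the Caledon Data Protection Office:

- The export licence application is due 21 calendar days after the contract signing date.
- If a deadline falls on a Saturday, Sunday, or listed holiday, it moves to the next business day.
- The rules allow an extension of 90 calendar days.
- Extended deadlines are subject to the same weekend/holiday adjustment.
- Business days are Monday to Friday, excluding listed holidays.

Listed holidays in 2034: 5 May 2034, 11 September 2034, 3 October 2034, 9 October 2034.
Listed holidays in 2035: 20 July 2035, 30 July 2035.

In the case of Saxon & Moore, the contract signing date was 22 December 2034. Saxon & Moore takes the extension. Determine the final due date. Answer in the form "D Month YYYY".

12 April 2035

From 22 December 2034, 21 calendar days later is 12 January 2035.
12 January 2035 (Friday) is already a business day.
With the 90-day extension, 12 January 2035 becomes 12 April 2035.
Since 12 April 2035 is a Thursday and not a holiday, the date is unchanged.
The final due date is 12 April 2035.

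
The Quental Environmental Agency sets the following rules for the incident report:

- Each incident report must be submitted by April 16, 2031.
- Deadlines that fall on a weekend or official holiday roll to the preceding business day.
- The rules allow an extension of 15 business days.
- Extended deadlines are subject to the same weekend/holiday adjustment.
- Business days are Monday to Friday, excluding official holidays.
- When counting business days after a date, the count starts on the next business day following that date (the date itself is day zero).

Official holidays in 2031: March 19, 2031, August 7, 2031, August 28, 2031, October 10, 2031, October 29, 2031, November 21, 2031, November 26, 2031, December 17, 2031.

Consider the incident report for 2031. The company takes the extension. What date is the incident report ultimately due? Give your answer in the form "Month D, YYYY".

May 7, 2031

The stated deadline is April 16, 2031.
April 16, 2031 (Wednesday) is already a business day.
Applying the 15-business-day extension: 15 business days after April 16, 2031 is May 7, 2031.
Since May 7, 2031 is a Wednesday and not a holiday, the date is unchanged.
Deadline: May 7, 2031.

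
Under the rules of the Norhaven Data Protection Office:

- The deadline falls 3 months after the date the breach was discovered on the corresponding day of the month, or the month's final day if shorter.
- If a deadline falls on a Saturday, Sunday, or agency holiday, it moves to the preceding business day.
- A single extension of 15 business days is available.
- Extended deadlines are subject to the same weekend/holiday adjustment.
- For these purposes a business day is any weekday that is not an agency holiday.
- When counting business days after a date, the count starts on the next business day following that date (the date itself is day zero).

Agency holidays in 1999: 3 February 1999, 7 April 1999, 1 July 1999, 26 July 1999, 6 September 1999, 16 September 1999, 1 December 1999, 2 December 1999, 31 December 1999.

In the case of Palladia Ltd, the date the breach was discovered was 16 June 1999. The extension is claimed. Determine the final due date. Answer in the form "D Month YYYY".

3 months from 16 June 1999 is 16 September 1999.
16 September 1999 falls on a listed holiday. Rolling to the preceding business day gives 15 September 1999, a Wednesday.
Counting 15 further business days from 15 September 1999 reaches 7 October 1999.
7 October 1999 is a Thursday and not a listed holiday, so it stands.
Final deadline: 7 October 1999.

7 October 1999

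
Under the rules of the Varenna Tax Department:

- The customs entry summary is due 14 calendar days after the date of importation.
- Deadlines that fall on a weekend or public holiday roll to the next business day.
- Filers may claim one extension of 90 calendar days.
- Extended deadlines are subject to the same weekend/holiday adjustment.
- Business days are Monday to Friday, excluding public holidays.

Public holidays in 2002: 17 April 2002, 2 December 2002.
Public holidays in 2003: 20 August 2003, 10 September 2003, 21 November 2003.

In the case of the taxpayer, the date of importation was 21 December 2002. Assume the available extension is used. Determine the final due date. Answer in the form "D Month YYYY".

From 21 December 2002, 14 calendar days later is 4 January 2003.
4 January 2003 falls on a Saturday. Rolling to the next business day gives 6 January 2003, a Monday.
The 90-calendar-day extension moves the deadline from 6 January 2003 to 6 April 2003.
6 April 2003 is a Sunday, so it moves to the next business day, 7 April 2003 (Monday).
Final deadline: 7 April 2003.

7 April 2003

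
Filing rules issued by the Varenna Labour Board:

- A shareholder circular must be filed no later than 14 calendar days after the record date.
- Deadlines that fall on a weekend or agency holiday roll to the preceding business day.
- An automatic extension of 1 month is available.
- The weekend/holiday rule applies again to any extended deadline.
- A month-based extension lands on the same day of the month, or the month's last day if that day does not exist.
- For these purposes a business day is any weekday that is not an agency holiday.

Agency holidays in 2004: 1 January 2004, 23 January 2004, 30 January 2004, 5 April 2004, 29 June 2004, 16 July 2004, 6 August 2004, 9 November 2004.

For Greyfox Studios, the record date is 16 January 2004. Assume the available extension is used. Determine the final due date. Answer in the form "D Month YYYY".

27 February 2004

Trigger date 16 January 2004 + 14 calendar days = 30 January 2004.
Because 30 January 2004 is a listed holiday, the deadline becomes 29 January 2004 (Thursday).
Applying the 1 month extension: 1 month after 29 January 2004 is 29 February 2004.
29 February 2004 is a Sunday, so it moves to the preceding business day, 27 February 2004 (Friday).
So the filing is due 27 February 2004.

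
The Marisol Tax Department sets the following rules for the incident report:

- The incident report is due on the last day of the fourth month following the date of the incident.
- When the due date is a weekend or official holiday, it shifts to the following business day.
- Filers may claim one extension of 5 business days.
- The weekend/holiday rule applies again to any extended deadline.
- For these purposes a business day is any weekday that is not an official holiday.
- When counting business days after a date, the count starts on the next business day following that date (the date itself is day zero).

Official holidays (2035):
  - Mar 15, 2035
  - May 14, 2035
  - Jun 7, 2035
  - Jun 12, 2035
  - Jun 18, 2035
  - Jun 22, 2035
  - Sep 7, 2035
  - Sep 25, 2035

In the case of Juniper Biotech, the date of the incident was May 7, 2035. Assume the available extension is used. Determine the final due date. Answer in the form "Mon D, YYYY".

Oct 8, 2035

The fourth month after May 7, 2035 is September 2035, whose last day is Sep 30, 2035.
Sep 30, 2035 falls on a Sunday. Rolling to the next business day gives Oct 1, 2035, a Monday.
The 5-business-day extension runs from Oct 1, 2035 to Oct 8, 2035.
Oct 8, 2035 falls on a Monday, which is a business day, so no adjustment is needed.
The final due date is Oct 8, 2035.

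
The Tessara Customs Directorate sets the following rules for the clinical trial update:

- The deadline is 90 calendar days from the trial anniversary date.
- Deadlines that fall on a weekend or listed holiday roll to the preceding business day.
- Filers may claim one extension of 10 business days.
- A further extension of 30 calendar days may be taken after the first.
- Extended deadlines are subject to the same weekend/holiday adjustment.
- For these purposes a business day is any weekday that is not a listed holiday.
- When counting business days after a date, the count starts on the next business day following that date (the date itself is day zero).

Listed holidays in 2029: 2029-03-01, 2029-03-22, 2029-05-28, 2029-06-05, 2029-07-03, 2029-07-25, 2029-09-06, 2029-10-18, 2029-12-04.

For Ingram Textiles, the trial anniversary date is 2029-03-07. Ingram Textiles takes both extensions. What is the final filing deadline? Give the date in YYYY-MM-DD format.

From 2029-03-07, 90 calendar days later is 2029-06-05.
2029-06-05 is a listed holiday; the preceding business day is 2029-06-04 (Monday).
Applying the 10-business-day extension: 10 business days after 2029-06-04 is 2029-06-19.
2029-06-19 (Tuesday) is already a business day.
With the 30-day extension, 2029-06-19 becomes 2029-07-19.
Since 2029-07-19 is a Thursday and not a holiday, the date is unchanged.
Deadline: 2029-07-19.

2029-07-19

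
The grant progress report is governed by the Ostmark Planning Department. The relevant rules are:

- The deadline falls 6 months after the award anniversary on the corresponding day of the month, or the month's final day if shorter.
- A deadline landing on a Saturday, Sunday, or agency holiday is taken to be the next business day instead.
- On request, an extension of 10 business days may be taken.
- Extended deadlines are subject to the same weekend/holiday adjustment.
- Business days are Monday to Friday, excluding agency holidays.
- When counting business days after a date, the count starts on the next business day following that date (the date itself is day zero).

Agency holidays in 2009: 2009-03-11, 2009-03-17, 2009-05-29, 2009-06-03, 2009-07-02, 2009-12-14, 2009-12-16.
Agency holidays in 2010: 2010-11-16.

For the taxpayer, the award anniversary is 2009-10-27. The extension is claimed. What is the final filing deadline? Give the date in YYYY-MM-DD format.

Moving 6 months forward from 2009-10-27 on the corresponding day gives 2010-04-27.
2010-04-27 falls on a Tuesday, which is a business day, so no adjustment is needed.
The 10-business-day extension runs from 2010-04-27 to 2010-05-11.
2010-05-11 (Tuesday) is already a business day.
The final due date is 2010-05-11.

2010-05-11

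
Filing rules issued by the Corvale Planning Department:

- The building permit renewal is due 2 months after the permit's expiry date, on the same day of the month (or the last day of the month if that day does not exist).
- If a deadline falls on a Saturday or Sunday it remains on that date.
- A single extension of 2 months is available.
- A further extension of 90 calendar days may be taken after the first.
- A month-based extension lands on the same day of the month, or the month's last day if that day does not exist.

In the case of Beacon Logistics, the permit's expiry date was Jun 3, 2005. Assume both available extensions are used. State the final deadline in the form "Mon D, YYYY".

Jan 1, 2006

2 months after Jun 3, 2005, on the same day of the month, is Aug 3, 2005.
Aug 3, 2005 is a Wednesday; no weekend or holiday adjustment applies.
Applying the 2 months extension: 2 months after Aug 3, 2005 is Oct 3, 2005.
No adjustment is made for weekends or holidays, so Oct 3, 2005 stands.
Add the 90 calendar-day extension to Oct 3, 2005: Jan 1, 2006.
No adjustment is made for weekends or holidays, so Jan 1, 2006 stands.
Final deadline: Jan 1, 2006.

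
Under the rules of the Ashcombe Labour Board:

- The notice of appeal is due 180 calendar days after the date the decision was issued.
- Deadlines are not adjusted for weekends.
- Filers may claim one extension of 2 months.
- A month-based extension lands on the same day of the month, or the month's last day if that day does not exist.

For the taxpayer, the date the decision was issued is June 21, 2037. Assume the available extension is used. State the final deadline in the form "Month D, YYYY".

February 18, 2038

180 calendar days after June 21, 2037 is December 18, 2037.
December 18, 2037 is a Friday; no weekend or holiday adjustment applies.
Applying the 2 months extension: 2 months after December 18, 2037 is February 18, 2038.
No adjustment is made for weekends or holidays, so February 18, 2038 stands.
The final due date is February 18, 2038.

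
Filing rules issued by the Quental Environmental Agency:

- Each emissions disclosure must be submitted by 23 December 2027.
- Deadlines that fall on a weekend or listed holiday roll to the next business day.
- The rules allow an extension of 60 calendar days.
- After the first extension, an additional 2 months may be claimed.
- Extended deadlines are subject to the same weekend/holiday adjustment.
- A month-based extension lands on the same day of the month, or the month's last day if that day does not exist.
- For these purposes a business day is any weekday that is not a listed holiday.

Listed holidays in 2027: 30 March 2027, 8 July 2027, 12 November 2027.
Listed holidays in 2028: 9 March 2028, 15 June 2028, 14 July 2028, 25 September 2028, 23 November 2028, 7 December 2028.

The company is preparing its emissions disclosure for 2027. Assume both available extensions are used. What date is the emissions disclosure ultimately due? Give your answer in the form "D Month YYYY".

The stated deadline is 23 December 2027.
23 December 2027 falls on a Thursday, which is a business day, so no adjustment is needed.
Add the 60 calendar-day extension to 23 December 2027: 21 February 2028.
21 February 2028 falls on a Monday, which is a business day, so no adjustment is needed.
Applying the 2 months extension: 2 months after 21 February 2028 is 21 April 2028.
21 April 2028 (Friday) is already a business day.
So the filing is due 21 April 2028.

21 April 2028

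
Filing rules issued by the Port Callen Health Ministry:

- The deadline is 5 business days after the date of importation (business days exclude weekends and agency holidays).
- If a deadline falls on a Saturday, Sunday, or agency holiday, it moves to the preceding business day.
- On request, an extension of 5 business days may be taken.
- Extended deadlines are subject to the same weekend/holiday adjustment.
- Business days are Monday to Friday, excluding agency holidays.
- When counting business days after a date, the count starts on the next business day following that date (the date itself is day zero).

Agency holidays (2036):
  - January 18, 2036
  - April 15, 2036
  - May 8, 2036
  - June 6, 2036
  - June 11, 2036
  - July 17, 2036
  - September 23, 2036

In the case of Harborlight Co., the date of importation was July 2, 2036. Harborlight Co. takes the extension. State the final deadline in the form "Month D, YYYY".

5 business days after July 2, 2036, excluding weekends and holidays, is July 9, 2036.
July 9, 2036 is a Wednesday and not a listed holiday, so it stands.
The 5-business-day extension runs from July 9, 2036 to July 16, 2036.
Since July 16, 2036 is a Wednesday and not a holiday, the date is unchanged.
The final due date is July 16, 2036.

July 16, 2036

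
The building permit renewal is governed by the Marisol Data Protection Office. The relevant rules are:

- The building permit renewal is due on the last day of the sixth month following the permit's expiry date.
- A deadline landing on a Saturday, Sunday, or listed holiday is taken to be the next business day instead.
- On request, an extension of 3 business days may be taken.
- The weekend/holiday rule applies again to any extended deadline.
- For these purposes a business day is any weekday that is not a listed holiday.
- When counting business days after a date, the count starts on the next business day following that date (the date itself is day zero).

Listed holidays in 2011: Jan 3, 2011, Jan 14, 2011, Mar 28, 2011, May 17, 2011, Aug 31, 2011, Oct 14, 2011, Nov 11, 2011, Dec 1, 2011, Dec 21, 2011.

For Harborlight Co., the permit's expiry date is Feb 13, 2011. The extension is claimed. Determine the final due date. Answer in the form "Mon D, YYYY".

Sep 6, 2011

6 months after Feb 13, 2011 falls in August 2011; the last day of that month is Aug 31, 2011.
Aug 31, 2011 is a listed holiday; the next business day is Sep 1, 2011 (Thursday).
The 3-business-day extension runs from Sep 1, 2011 to Sep 6, 2011.
Sep 6, 2011 is a Tuesday and not a listed holiday, so it stands.
The final due date is Sep 6, 2011.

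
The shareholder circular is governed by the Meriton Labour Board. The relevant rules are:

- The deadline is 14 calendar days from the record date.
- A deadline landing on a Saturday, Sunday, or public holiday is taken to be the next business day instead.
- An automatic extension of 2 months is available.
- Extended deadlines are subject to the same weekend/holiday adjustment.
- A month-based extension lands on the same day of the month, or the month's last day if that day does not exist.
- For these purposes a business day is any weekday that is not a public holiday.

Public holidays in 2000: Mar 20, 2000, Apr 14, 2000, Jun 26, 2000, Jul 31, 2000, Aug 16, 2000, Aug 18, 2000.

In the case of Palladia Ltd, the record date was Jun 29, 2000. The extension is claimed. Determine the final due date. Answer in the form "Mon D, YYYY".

Sep 13, 2000

From Jun 29, 2000, 14 calendar days later is Jul 13, 2000.
Jul 13, 2000 falls on a Thursday, which is a business day, so no adjustment is needed.
Applying the 2 months extension: 2 months after Jul 13, 2000 is Sep 13, 2000.
Sep 13, 2000 falls on a Wednesday, which is a business day, so no adjustment is needed.
The final due date is Sep 13, 2000.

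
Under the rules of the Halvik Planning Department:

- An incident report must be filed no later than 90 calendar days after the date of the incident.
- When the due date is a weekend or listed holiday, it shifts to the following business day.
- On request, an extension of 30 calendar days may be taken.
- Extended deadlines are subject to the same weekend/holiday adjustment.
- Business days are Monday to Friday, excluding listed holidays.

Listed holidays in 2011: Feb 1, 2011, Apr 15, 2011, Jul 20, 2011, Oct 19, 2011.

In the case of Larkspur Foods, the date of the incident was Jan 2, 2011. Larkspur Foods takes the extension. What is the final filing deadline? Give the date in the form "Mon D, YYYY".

May 4, 2011

90 calendar days after Jan 2, 2011 is Apr 2, 2011.
Because Apr 2, 2011 is a Saturday, the deadline becomes Apr 4, 2011 (Monday).
Add the 30 calendar-day extension to Apr 4, 2011: May 4, 2011.
Since May 4, 2011 is a Wednesday and not a holiday, the date is unchanged.
Deadline: May 4, 2011.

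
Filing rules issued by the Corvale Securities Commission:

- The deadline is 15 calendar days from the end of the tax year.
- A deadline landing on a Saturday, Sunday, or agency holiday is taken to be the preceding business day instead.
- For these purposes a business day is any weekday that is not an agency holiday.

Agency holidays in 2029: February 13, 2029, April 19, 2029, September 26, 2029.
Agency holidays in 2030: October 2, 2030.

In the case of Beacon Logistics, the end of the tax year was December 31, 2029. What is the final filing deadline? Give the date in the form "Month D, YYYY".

Adding 15 calendar days to December 31, 2029 gives January 15, 2030.
Since January 15, 2030 is a Tuesday and not a holiday, the date is unchanged.
Deadline: January 15, 2030.

January 15, 2030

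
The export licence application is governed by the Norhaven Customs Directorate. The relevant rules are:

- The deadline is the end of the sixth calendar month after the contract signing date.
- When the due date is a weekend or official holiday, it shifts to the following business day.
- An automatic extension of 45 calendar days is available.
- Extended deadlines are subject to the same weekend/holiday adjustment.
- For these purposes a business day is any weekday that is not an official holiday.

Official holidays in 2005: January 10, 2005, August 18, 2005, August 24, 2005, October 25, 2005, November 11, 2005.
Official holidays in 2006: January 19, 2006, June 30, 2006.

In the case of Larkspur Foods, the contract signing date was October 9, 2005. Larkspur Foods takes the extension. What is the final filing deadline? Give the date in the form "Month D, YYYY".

6 months after October 9, 2005 falls in April 2006; the last day of that month is April 30, 2006.
April 30, 2006 falls on a Sunday. Rolling to the next business day gives May 1, 2006, a Monday.
The 45-calendar-day extension moves the deadline from May 1, 2006 to June 15, 2006.
Since June 15, 2006 is a Thursday and not a holiday, the date is unchanged.
Deadline: June 15, 2006.

June 15, 2006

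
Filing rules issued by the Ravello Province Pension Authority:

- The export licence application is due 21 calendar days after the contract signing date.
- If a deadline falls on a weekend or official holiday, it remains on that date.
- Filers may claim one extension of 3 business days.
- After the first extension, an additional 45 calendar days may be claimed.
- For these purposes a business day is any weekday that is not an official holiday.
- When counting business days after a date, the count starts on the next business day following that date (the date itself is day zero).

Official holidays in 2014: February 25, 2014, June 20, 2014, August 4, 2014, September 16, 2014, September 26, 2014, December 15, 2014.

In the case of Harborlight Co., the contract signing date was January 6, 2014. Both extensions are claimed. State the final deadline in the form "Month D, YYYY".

21 calendar days after January 6, 2014 is January 27, 2014.
No adjustment is made for weekends or holidays, so January 27, 2014 stands.
Applying the 3-business-day extension: 3 business days after January 27, 2014 is January 30, 2014.
January 30, 2014 falls on a Thursday. The rules make no weekend/holiday allowance, so it remains January 30, 2014.
Add the 45 calendar-day extension to January 30, 2014: March 16, 2014.
No adjustment is made for weekends or holidays, so March 16, 2014 stands.
Deadline: March 16, 2014.

March 16, 2014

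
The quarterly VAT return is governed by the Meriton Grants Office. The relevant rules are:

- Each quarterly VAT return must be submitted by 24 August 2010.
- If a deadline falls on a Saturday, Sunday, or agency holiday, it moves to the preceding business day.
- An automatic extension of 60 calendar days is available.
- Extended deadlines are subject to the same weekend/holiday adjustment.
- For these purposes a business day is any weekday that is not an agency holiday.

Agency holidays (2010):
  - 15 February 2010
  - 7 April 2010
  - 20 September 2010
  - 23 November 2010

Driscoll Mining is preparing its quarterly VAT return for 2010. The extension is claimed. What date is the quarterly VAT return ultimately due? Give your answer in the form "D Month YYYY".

Start from the fixed due date, 24 August 2010.
24 August 2010 (Tuesday) is already a business day.
Add the 60 calendar-day extension to 24 August 2010: 23 October 2010.
23 October 2010 falls on a Saturday. Rolling to the preceding business day gives 22 October 2010, a Friday.
Deadline: 22 October 2010.

22 October 2010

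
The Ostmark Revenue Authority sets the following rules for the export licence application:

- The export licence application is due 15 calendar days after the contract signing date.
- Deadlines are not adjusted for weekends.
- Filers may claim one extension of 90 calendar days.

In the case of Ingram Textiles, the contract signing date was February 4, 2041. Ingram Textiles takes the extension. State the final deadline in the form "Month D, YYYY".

15 calendar days after February 4, 2041 is February 19, 2041.
No adjustment is made for weekends or holidays, so February 19, 2041 stands.
With the 90-day extension, February 19, 2041 becomes May 20, 2041.
May 20, 2041 falls on a Monday. The rules make no weekend/holiday allowance, so it remains May 20, 2041.
Final deadline: May 20, 2041.

May 20, 2041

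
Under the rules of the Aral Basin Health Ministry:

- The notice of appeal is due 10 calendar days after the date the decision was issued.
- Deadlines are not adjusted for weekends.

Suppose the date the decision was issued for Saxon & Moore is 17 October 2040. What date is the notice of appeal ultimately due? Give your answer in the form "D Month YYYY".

27 October 2040

Trigger date 17 October 2040 + 10 calendar days = 27 October 2040.
27 October 2040 is a Saturday; no weekend or holiday adjustment applies.
So the filing is due 27 October 2040.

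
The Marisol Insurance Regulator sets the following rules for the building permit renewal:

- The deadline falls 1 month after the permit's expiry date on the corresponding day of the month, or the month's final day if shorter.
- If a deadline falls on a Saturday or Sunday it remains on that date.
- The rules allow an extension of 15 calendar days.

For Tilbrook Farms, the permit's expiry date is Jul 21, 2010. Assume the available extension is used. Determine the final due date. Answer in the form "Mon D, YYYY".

1 month from Jul 21, 2010 is Aug 21, 2010.
No adjustment is made for weekends or holidays, so Aug 21, 2010 stands.
Add the 15 calendar-day extension to Aug 21, 2010: Sep 5, 2010.
No adjustment is made for weekends or holidays, so Sep 5, 2010 stands.
The final due date is Sep 5, 2010.

Sep 5, 2010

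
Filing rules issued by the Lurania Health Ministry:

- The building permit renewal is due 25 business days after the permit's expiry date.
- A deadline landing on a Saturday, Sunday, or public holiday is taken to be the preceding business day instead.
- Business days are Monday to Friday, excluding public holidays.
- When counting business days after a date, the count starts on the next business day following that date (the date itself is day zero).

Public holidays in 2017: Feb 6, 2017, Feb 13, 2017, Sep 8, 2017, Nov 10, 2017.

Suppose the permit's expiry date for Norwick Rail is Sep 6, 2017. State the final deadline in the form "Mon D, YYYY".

Counting 25 business days after Sep 6, 2017 (skipping weekends and listed holidays) reaches Oct 12, 2017.
Since Oct 12, 2017 is a Thursday and not a holiday, the date is unchanged.
Final deadline: Oct 12, 2017.

Oct 12, 2017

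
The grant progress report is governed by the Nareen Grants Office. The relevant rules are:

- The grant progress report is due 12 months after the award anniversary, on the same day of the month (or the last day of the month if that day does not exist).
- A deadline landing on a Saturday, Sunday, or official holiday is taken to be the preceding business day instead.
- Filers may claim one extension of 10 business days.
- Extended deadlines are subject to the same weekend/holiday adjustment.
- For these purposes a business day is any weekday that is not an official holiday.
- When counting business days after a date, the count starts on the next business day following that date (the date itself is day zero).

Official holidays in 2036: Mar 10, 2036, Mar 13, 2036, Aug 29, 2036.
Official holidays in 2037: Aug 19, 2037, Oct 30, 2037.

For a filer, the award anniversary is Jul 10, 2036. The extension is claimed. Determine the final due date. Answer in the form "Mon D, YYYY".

Jul 24, 2037

12 months from Jul 10, 2036 is Jul 10, 2037.
Jul 10, 2037 is a Friday and not a listed holiday, so it stands.
The 10-business-day extension runs from Jul 10, 2037 to Jul 24, 2037.
Jul 24, 2037 is a Friday and not a listed holiday, so it stands.
Final deadline: Jul 24, 2037.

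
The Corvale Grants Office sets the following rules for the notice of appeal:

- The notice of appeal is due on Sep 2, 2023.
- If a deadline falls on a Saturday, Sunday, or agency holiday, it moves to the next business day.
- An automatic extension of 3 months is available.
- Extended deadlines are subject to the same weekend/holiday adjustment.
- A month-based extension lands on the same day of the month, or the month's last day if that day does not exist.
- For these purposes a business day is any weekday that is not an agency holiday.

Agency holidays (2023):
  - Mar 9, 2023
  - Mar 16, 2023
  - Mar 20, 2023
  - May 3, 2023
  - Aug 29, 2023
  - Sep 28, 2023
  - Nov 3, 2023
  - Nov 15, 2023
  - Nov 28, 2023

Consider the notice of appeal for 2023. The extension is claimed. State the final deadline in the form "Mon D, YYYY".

Dec 4, 2023

Start from the fixed due date, Sep 2, 2023.
Because Sep 2, 2023 is a Saturday, the deadline becomes Sep 4, 2023 (Monday).
Applying the 3 months extension: 3 months after Sep 4, 2023 is Dec 4, 2023.
Dec 4, 2023 is a Monday and not a listed holiday, so it stands.
The final due date is Dec 4, 2023.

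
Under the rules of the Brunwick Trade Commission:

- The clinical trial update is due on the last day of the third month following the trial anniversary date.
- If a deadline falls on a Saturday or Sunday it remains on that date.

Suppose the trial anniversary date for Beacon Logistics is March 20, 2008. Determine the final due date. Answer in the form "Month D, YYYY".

3 months after March 20, 2008 falls in June 2008; the last day of that month is June 30, 2008.
June 30, 2008 is a Monday; no weekend or holiday adjustment applies.
Final deadline: June 30, 2008.

June 30, 2008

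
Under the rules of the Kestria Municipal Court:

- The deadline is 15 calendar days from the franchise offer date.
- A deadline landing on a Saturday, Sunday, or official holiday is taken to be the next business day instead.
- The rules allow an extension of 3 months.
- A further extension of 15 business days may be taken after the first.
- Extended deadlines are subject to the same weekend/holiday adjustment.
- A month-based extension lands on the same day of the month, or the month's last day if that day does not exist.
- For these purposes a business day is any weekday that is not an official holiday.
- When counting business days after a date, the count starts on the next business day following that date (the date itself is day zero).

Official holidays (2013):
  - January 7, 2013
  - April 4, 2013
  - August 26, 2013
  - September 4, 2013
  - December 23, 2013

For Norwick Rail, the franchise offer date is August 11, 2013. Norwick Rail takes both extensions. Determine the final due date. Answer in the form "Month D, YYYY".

Trigger date August 11, 2013 + 15 calendar days = August 26, 2013.
August 26, 2013 is a listed holiday, so it moves to the next business day, August 27, 2013 (Tuesday).
The 3 months extension carries August 27, 2013 to November 27, 2013.
November 27, 2013 is a Wednesday and not a listed holiday, so it stands.
The 15-business-day extension runs from November 27, 2013 to December 18, 2013.
December 18, 2013 (Wednesday) is already a business day.
So the filing is due December 18, 2013.

December 18, 2013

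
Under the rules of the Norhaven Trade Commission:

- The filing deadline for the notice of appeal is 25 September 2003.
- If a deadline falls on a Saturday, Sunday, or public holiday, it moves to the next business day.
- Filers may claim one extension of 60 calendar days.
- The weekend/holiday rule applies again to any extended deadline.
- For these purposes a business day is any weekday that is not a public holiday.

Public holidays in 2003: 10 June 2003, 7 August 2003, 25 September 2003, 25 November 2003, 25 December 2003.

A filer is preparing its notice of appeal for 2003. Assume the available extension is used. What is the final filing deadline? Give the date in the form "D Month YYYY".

26 November 2003

The stated deadline is 25 September 2003.
Because 25 September 2003 is a listed holiday, the deadline becomes 26 September 2003 (Friday).
Applying the 60-calendar-day extension: 26 September 2003 + 60 days = 25 November 2003.
Because 25 November 2003 is a listed holiday, the deadline becomes 26 November 2003 (Wednesday).
Deadline: 26 November 2003.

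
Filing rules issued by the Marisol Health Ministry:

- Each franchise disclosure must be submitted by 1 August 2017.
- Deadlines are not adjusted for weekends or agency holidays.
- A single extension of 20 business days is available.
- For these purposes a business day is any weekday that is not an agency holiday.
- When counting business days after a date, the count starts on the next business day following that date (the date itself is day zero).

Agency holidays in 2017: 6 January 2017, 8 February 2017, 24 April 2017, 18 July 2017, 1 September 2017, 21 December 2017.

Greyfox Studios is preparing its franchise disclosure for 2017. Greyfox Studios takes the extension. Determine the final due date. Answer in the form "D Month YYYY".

29 August 2017

Start from the fixed due date, 1 August 2017.
1 August 2017 is a Tuesday; no weekend or holiday adjustment applies.
Applying the 20-business-day extension: 20 business days after 1 August 2017 is 29 August 2017.
29 August 2017 is a Tuesday; no weekend or holiday adjustment applies.
Final deadline: 29 August 2017.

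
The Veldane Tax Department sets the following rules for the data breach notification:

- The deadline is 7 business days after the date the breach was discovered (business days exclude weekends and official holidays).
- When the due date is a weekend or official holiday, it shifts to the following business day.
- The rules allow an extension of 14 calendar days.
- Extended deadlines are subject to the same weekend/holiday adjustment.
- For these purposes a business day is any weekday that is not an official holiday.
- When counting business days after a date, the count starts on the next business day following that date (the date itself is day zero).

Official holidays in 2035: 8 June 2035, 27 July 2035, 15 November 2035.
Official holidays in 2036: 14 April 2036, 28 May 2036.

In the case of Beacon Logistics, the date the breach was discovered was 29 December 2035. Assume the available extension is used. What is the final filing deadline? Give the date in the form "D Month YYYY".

22 January 2036

7 business days after 29 December 2035, excluding weekends and holidays, is 8 January 2036.
8 January 2036 falls on a Tuesday, which is a business day, so no adjustment is needed.
Applying the 14-calendar-day extension: 8 January 2036 + 14 days = 22 January 2036.
22 January 2036 falls on a Tuesday, which is a business day, so no adjustment is needed.
The final due date is 22 January 2036.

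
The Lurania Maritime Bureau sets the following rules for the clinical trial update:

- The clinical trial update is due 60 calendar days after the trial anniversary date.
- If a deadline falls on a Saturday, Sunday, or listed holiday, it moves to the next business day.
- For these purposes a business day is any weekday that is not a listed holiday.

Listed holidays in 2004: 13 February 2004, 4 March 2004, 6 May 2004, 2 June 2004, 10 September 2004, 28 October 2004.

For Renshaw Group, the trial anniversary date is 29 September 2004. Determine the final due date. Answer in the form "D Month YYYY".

Trigger date 29 September 2004 + 60 calendar days = 28 November 2004.
28 November 2004 falls on a Sunday. Rolling to the next business day gives 29 November 2004, a Monday.
Final deadline: 29 November 2004.

29 November 2004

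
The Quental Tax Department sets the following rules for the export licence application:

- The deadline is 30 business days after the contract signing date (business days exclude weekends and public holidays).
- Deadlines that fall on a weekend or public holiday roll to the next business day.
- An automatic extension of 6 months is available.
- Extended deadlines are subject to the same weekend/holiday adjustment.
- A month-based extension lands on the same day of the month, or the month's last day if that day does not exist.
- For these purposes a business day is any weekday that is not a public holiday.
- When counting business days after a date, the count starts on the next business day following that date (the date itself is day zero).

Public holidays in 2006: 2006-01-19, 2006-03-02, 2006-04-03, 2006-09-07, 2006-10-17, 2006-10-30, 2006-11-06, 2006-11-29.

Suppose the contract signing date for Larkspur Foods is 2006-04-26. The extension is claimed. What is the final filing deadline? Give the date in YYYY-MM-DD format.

2006-12-07

Counting 30 business days after 2006-04-26 (skipping weekends and listed holidays) reaches 2006-06-07.
2006-06-07 falls on a Wednesday, which is a business day, so no adjustment is needed.
Add 6 months to 2006-06-07: 2006-12-07.
2006-12-07 is a Thursday and not a listed holiday, so it stands.
Final deadline: 2006-12-07.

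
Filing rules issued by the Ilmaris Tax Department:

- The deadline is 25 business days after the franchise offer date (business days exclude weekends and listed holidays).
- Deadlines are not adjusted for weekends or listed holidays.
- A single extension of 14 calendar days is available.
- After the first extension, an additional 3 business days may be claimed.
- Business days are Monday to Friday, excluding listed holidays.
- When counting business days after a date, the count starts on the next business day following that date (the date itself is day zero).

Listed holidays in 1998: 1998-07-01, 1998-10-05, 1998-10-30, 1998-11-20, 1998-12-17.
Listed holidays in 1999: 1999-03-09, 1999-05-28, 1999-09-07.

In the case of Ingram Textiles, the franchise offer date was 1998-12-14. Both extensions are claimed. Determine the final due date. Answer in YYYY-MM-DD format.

Starting the day after 1998-12-14 and counting 25 business days lands on 1999-01-19.
1999-01-19 is a Tuesday; no weekend or holiday adjustment applies.
The 14-calendar-day extension moves the deadline from 1999-01-19 to 1999-02-02.
No adjustment is made for weekends or holidays, so 1999-02-02 stands.
The 3-business-day extension runs from 1999-02-02 to 1999-02-05.
1999-02-05 falls on a Friday. The rules make no weekend/holiday allowance, so it remains 1999-02-05.
So the filing is due 1999-02-05.

1999-02-05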